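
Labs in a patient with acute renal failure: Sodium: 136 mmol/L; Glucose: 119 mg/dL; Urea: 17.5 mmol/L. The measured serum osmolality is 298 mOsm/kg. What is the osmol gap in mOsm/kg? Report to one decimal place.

Calculated osmolality = 2·Na + glucose/18 + urea
= 2·136 + 119/18 + 17.5
= 272 + 6.61 + 17.50
= 296.11 mOsm/kg ≈ 296.1 mOsm/kg
Osmolar gap = measured − calculated = 298 − 296.1 = 1.9 mOsm/kg

1.9 mOsm/kg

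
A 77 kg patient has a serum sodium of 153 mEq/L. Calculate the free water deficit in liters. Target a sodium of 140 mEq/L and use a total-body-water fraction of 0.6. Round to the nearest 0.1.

TBW = 0.6 · 77 = 46.2 L
Free water deficit = TBW · (Na/140 − 1)
= 46.2 · (153/140 − 1)
= 46.2 · 0.0929
= 4.29 L

4.3 L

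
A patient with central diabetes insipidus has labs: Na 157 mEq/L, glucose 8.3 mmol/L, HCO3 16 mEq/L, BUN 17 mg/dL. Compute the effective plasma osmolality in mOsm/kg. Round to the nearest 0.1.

Effective osmolality excludes urea (freely permeant across cell membranes):
2·Na + glucose
= 2·157 + 8.3
= 314 + 8.3
= 322.3 mOsm/kg

322.3 mOsm/kg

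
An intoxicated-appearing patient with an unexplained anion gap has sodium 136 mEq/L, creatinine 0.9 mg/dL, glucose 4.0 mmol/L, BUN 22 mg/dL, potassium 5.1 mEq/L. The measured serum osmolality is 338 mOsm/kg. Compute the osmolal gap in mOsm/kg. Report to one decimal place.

54.1 mOsm/kg

Calculated osmolality = 2·Na + glucose + BUN/2.8
= 2·136 + 4 + 22/2.8
= 272 + 4 + 7.86
= 283.86 mOsm/kg ≈ 283.9 mOsm/kg
Osmolar gap = measured − calculated = 338 − 283.9 = 54.1 mOsm/kg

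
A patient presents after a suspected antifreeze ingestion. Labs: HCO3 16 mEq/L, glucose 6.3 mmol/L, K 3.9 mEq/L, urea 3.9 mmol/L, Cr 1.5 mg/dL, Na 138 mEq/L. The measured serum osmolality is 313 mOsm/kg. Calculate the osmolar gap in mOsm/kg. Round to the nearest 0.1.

26.8 mOsm/kg

Calculated osmolality = 2·Na + glucose + urea
= 2·138 + 6.3 + 3.9
= 276 + 6.30 + 3.90
= 286.2 mOsm/kg ≈ 286.2 mOsm/kg
Osmolar gap = measured − calculated = 313 − 286.2 = 26.8 mOsm/kg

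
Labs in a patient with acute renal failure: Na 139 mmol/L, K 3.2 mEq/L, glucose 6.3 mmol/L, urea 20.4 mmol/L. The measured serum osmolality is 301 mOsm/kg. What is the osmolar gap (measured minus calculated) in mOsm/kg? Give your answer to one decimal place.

-3.7 mOsm/kg

Calculated osmolality = 2·Na + glucose + urea
= 2·139 + 6.3 + 20.4
= 278 + 6.30 + 20.40
= 304.7 mOsm/kg ≈ 304.7 mOsm/kg
Osmolar gap = measured − calculated = 301 − 304.7 = -3.7 mOsm/kg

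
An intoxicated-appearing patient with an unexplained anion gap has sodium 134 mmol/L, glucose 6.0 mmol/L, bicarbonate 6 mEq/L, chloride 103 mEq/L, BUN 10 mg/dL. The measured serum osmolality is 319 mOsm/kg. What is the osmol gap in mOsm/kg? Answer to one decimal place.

Calculated osmolality = 2·Na + glucose + BUN/2.8
= 2·134 + 6 + 10/2.8
= 268 + 6 + 3.57
= 277.57 mOsm/kg ≈ 277.6 mOsm/kg
Osmolar gap = measured − calculated = 319 − 277.6 = 41.4 mOsm/kg

41.4 mOsm/kg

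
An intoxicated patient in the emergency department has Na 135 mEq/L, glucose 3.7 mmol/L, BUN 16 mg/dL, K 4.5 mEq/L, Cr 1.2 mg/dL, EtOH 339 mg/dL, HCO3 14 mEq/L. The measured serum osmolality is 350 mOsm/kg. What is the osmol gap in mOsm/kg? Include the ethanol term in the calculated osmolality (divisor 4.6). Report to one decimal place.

Calculated osmolality = 2·Na + glucose + BUN/2.8 + ethanol/4.6
= 2·135 + 3.7 + 16/2.8 + 339/4.6
= 270 + 3.70 + 5.71 + 73.70
= 353.11 mOsm/kg ≈ 353.1 mOsm/kg
Osmolar gap = measured − calculated = 350 − 353.1 = -3.1 mOsm/kg

-3.1 mOsm/kg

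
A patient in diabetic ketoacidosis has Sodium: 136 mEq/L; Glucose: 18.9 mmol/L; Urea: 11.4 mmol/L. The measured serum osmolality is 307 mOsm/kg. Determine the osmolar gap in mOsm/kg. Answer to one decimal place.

4.7 mOsm/kg

Calculated osmolality = 2·Na + glucose + urea
= 2·136 + 18.9 + 11.4
= 272 + 18.90 + 11.40
= 302.3 mOsm/kg ≈ 302.3 mOsm/kg
Osmolar gap = measured − calculated = 307 − 302.3 = 4.7 mOsm/kg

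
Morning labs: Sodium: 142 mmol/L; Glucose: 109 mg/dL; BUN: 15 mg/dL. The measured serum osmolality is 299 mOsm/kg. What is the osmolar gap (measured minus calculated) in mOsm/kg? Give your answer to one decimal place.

Calculated osmolality = 2·Na + glucose/18 + BUN/2.8
= 2·142 + 109/18 + 15/2.8
= 284 + 6.06 + 5.36
= 295.42 mOsm/kg ≈ 295.4 mOsm/kg
Osmolar gap = measured − calculated = 299 − 295.4 = 3.6 mOsm/kg

3.6 mOsm/kg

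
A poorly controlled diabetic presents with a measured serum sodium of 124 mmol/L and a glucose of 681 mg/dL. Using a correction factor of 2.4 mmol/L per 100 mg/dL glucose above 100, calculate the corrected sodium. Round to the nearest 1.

Corrected Na = measured Na + 2.4 · (glucose − 100)/100
= 124 + 2.4 · (681 − 100)/100
= 124 + 13.9
= 137.9 mmol/L

138 mmol/L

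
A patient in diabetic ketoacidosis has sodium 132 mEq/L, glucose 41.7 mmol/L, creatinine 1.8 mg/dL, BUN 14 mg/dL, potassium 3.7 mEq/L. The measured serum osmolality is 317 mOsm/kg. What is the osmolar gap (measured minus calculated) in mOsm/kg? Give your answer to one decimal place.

6.3 mOsm/kg

Calculated osmolality = 2·Na + glucose + BUN/2.8
= 2·132 + 41.7 + 14/2.8
= 264 + 41.70 + 5
= 310.7 mOsm/kg ≈ 310.7 mOsm/kg
Osmolar gap = measured − calculated = 317 − 310.7 = 6.3 mOsm/kg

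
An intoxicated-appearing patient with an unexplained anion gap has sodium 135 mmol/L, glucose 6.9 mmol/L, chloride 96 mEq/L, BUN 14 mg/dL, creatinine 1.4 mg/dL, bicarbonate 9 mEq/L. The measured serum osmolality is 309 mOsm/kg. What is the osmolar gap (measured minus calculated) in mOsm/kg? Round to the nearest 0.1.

27.1 mOsm/kg

Calculated osmolality = 2·Na + glucose + BUN/2.8
= 2·135 + 6.9 + 14/2.8
= 270 + 6.90 + 5
= 281.9 mOsm/kg ≈ 281.9 mOsm/kg
Osmolar gap = measured − calculated = 309 − 281.9 = 27.1 mOsm/kg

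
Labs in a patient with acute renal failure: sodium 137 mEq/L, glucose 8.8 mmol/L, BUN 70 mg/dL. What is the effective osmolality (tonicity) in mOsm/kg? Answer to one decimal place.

282.8 mOsm/kg

Effective osmolality excludes urea (freely permeant across cell membranes):
2·Na + glucose
= 2·137 + 8.8
= 274 + 8.8
= 282.8 mOsm/kg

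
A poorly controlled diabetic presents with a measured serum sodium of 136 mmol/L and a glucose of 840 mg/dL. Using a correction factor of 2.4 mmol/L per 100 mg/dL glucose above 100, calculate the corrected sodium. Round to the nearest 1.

Corrected Na = measured Na + 2.4 · (glucose − 100)/100
= 136 + 2.4 · (840 − 100)/100
= 136 + 17.8
= 153.8 mmol/L

154 mmol/L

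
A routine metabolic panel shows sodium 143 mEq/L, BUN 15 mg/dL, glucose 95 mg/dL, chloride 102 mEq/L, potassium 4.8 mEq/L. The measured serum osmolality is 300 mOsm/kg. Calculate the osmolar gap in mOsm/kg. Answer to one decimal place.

3.4 mOsm/kg

Calculated osmolality = 2·Na + glucose/18 + BUN/2.8
= 2·143 + 95/18 + 15/2.8
= 286 + 5.28 + 5.36
= 296.64 mOsm/kg ≈ 296.6 mOsm/kg
Osmolar gap = measured − calculated = 300 − 296.6 = 3.4 mOsm/kg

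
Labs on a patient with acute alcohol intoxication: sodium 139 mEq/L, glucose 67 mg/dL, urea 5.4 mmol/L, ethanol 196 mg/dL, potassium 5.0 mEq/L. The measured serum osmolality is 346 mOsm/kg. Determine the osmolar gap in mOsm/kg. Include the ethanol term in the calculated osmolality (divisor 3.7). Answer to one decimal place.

5.9 mOsm/kg

Calculated osmolality = 2·Na + glucose/18 + urea + ethanol/3.7
= 2·139 + 67/18 + 5.4 + 196/3.7
= 278 + 3.72 + 5.40 + 52.97
= 340.09 mOsm/kg ≈ 340.1 mOsm/kg
Osmolar gap = measured − calculated = 346 − 340.1 = 5.9 mOsm/kg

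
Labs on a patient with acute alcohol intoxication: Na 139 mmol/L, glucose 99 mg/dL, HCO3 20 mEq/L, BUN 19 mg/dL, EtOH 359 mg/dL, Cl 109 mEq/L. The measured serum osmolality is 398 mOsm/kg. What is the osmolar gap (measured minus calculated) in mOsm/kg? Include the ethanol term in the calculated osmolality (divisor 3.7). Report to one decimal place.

10.7 mOsm/kg

Calculated osmolality = 2·Na + glucose/18 + BUN/2.8 + ethanol/3.7
= 2·139 + 99/18 + 19/2.8 + 359/3.7
= 278 + 5.50 + 6.79 + 97.03
= 387.32 mOsm/kg ≈ 387.3 mOsm/kg
Osmolar gap = measured − calculated = 398 − 387.3 = 10.7 mOsm/kg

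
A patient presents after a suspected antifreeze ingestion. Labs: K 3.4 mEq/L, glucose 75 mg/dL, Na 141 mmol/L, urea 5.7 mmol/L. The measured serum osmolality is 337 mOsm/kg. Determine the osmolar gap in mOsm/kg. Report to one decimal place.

45.1 mOsm/kg

Calculated osmolality = 2·Na + glucose/18 + urea
= 2·141 + 75/18 + 5.7
= 282 + 4.17 + 5.70
= 291.87 mOsm/kg ≈ 291.9 mOsm/kg
Osmolar gap = measured − calculated = 337 − 291.9 = 45.1 mOsm/kg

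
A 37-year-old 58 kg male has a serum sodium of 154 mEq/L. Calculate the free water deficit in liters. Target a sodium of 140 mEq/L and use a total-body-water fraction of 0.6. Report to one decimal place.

TBW = 0.6 · 58 = 34.8 L
Free water deficit = TBW · (Na/140 − 1)
= 34.8 · (154/140 − 1)
= 34.8 · 0.1
= 3.48 L

3.5 L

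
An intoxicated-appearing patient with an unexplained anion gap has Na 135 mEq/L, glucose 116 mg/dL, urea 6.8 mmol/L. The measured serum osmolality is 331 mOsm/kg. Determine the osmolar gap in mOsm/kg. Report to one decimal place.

47.8 mOsm/kg

Calculated osmolality = 2·Na + glucose/18 + urea
= 2·135 + 116/18 + 6.8
= 270 + 6.44 + 6.80
= 283.24 mOsm/kg ≈ 283.2 mOsm/kg
Osmolar gap = measured − calculated = 331 − 283.2 = 47.8 mOsm/kg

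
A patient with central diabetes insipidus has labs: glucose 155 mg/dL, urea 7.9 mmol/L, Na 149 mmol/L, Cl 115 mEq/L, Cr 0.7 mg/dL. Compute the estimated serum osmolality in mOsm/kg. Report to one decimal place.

Calculated osmolality = 2·Na + glucose/18 + urea
= 2·149 + 155/18 + 7.9
= 298 + 8.61 + 7.90
= 314.51 mOsm/kg

314.5 mOsm/kg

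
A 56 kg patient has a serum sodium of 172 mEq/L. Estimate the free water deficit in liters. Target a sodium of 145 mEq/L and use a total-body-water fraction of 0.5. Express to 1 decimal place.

TBW = 0.5 · 56 = 28 L
Free water deficit = TBW · (Na/145 − 1)
= 28 · (172/145 − 1)
= 28 · 0.1862
= 5.21 L

5.2 L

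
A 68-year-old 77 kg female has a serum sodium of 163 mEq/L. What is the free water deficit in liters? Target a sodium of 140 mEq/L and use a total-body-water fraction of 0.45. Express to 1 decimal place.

TBW = 0.45 · 77 = 34.65 L
Free water deficit = TBW · (Na/140 − 1)
= 34.65 · (163/140 − 1)
= 34.65 · 0.1643
= 5.69 L

5.7 L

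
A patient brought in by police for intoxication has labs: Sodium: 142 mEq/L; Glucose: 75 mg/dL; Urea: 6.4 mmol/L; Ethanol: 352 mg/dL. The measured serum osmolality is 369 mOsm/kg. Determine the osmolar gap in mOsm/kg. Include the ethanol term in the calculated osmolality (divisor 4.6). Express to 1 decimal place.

-2.1 mOsm/kg

Calculated osmolality = 2·Na + glucose/18 + urea + ethanol/4.6
= 2·142 + 75/18 + 6.4 + 352/4.6
= 284 + 4.17 + 6.40 + 76.52
= 371.09 mOsm/kg ≈ 371.1 mOsm/kg
Osmolar gap = measured − calculated = 369 − 371.1 = -2.1 mOsm/kg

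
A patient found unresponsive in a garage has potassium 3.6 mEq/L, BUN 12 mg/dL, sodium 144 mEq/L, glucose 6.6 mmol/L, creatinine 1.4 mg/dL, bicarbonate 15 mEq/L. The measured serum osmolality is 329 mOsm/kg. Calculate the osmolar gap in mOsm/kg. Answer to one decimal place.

Calculated osmolality = 2·Na + glucose + BUN/2.8
= 2·144 + 6.6 + 12/2.8
= 288 + 6.60 + 4.29
= 298.89 mOsm/kg ≈ 298.9 mOsm/kg
Osmolar gap = measured − calculated = 329 − 298.9 = 30.1 mOsm/kg

30.1 mOsm/kg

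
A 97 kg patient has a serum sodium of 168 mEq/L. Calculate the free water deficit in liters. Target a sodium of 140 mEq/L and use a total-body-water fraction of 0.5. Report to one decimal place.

9.7 L

TBW = 0.5 · 97 = 48.5 L
Free water deficit = TBW · (Na/140 − 1)
= 48.5 · (168/140 − 1)
= 48.5 · 0.2
= 9.7 L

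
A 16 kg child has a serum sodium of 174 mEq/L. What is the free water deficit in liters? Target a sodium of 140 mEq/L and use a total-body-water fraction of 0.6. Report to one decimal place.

2.3 L

TBW = 0.6 · 16 = 9.6 L
Free water deficit = TBW · (Na/140 − 1)
= 9.6 · (174/140 − 1)
= 9.6 · 0.2429
= 2.33 L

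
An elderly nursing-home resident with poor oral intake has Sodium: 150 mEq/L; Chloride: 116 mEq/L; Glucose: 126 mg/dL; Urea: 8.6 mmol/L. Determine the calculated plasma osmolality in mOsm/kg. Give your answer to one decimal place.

Calculated osmolality = 2·Na + glucose/18 + urea
= 2·150 + 126/18 + 8.6
= 300 + 7 + 8.60
= 315.6 mOsm/kg

315.6 mOsm/kg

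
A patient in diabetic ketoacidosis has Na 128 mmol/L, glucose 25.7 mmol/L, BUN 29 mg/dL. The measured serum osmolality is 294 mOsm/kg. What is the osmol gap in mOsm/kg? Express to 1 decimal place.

Calculated osmolality = 2·Na + glucose + BUN/2.8
= 2·128 + 25.7 + 29/2.8
= 256 + 25.70 + 10.36
= 292.06 mOsm/kg ≈ 292.1 mOsm/kg
Osmolar gap = measured − calculated = 294 − 292.1 = 1.9 mOsm/kg

1.9 mOsm/kg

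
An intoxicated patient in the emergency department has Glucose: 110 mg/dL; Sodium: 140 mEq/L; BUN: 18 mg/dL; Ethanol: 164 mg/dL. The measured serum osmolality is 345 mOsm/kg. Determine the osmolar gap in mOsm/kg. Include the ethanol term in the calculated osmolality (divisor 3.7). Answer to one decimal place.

Calculated osmolality = 2·Na + glucose/18 + BUN/2.8 + ethanol/3.7
= 2·140 + 110/18 + 18/2.8 + 164/3.7
= 280 + 6.11 + 6.43 + 44.32
= 336.86 mOsm/kg ≈ 336.9 mOsm/kg
Osmolar gap = measured − calculated = 345 − 336.9 = 8.1 mOsm/kg

8.1 mOsm/kg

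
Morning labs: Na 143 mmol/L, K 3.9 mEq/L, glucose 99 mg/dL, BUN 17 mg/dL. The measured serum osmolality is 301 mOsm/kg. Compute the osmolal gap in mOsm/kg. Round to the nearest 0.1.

Calculated osmolality = 2·Na + glucose/18 + BUN/2.8
= 2·143 + 99/18 + 17/2.8
= 286 + 5.50 + 6.07
= 297.57 mOsm/kg ≈ 297.6 mOsm/kg
Osmolar gap = measured − calculated = 301 − 297.6 = 3.4 mOsm/kg

3.4 mOsm/kg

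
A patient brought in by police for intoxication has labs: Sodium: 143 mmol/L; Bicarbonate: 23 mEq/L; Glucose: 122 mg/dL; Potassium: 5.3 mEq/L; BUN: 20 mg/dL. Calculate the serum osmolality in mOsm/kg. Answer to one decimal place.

Calculated osmolality = 2·Na + glucose/18 + BUN/2.8
= 2·143 + 122/18 + 20/2.8
= 286 + 6.78 + 7.14
= 299.92 mOsm/kg

299.9 mOsm/kg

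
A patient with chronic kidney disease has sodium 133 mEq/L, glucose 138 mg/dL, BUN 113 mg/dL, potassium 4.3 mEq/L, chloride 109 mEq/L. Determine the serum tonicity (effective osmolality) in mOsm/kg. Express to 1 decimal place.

Effective osmolality excludes urea (freely permeant across cell membranes):
2·Na + glucose/18
= 2·133 + 138/18
= 266 + 7.67
= 273.67 mOsm/kg

273.7 mOsm/kg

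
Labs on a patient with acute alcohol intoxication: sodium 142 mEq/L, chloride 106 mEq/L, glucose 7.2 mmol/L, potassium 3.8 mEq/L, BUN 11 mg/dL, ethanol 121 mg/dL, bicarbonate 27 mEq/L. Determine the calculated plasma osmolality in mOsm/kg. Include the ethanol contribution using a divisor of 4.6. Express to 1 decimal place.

321.4 mOsm/kg

Calculated osmolality = 2·Na + glucose + BUN/2.8 + ethanol/4.6
= 2·142 + 7.2 + 11/2.8 + 121/4.6
= 284 + 7.20 + 3.93 + 26.30
= 321.43 mOsm/kg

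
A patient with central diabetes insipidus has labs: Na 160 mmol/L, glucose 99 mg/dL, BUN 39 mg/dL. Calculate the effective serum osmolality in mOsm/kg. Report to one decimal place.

Effective osmolality excludes urea (freely permeant across cell membranes):
2·Na + glucose/18
= 2·160 + 99/18
= 320 + 5.5
= 325.5 mOsm/kg

325.5 mOsm/kg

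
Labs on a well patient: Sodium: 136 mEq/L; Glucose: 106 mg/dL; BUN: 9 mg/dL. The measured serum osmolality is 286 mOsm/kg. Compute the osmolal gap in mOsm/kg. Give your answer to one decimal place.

4.9 mOsm/kg

Calculated osmolality = 2·Na + glucose/18 + BUN/2.8
= 2·136 + 106/18 + 9/2.8
= 272 + 5.89 + 3.21
= 281.1 mOsm/kg ≈ 281.1 mOsm/kg
Osmolar gap = measured − calculated = 286 − 281.1 = 4.9 mOsm/kg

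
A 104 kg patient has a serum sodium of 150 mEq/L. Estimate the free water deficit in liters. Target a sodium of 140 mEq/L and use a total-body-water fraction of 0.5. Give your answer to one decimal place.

TBW = 0.5 · 104 = 52 L
Free water deficit = TBW · (Na/140 − 1)
= 52 · (150/140 − 1)
= 52 · 0.0714
= 3.71 L

3.7 L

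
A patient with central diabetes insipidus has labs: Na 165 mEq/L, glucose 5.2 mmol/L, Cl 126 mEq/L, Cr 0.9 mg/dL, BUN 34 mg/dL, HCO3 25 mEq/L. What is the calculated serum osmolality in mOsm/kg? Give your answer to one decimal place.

Calculated osmolality = 2·Na + glucose + BUN/2.8
= 2·165 + 5.2 + 34/2.8
= 330 + 5.20 + 12.14
= 347.34 mOsm/kg

347.3 mOsm/kg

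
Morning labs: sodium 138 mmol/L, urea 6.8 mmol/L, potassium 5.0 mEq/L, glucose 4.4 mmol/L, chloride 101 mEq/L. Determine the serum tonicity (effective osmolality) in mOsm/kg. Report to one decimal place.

Effective osmolality excludes urea (freely permeant across cell membranes):
2·Na + glucose
= 2·138 + 4.4
= 276 + 4.4
= 280.4 mOsm/kg

280.4 mOsm/kg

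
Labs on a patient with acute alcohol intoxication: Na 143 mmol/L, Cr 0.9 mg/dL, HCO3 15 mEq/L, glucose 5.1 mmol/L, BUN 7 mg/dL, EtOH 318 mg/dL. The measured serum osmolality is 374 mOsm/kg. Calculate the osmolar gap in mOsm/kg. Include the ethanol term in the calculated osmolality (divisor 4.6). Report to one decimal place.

Calculated osmolality = 2·Na + glucose + BUN/2.8 + ethanol/4.6
= 2·143 + 5.1 + 7/2.8 + 318/4.6
= 286 + 5.10 + 2.50 + 69.13
= 362.73 mOsm/kg ≈ 362.7 mOsm/kg
Osmolar gap = measured − calculated = 374 − 362.7 = 11.3 mOsm/kg

11.3 mOsm/kg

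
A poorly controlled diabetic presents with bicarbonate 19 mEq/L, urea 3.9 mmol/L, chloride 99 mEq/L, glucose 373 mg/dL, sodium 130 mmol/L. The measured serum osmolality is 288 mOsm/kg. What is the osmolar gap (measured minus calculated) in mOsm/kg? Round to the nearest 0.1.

Calculated osmolality = 2·Na + glucose/18 + urea
= 2·130 + 373/18 + 3.9
= 260 + 20.72 + 3.90
= 284.62 mOsm/kg ≈ 284.6 mOsm/kg
Osmolar gap = measured − calculated = 288 − 284.6 = 3.4 mOsm/kg

3.4 mOsm/kg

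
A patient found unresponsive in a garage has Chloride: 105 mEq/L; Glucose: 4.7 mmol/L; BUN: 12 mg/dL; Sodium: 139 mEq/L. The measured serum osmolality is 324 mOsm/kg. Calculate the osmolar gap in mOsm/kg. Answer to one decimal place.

Calculated osmolality = 2·Na + glucose + BUN/2.8
= 2·139 + 4.7 + 12/2.8
= 278 + 4.70 + 4.29
= 286.99 mOsm/kg ≈ 287.0 mOsm/kg
Osmolar gap = measured − calculated = 324 − 287.0 = 37.0 mOsm/kg

37.0 mOsm/kg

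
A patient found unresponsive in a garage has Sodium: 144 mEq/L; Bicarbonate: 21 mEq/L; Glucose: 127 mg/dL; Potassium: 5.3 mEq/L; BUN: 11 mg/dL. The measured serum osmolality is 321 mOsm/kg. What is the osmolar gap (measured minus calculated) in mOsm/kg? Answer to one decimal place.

22.0 mOsm/kg

Calculated osmolality = 2·Na + glucose/18 + BUN/2.8
= 2·144 + 127/18 + 11/2.8
= 288 + 7.06 + 3.93
= 298.99 mOsm/kg ≈ 299.0 mOsm/kg
Osmolar gap = measured − calculated = 321 − 299.0 = 22.0 mOsm/kg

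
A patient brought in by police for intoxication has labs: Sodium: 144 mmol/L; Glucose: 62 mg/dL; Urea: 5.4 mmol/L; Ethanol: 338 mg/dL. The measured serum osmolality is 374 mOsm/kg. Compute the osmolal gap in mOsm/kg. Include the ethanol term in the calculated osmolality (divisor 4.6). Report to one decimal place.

Calculated osmolality = 2·Na + glucose/18 + urea + ethanol/4.6
= 2·144 + 62/18 + 5.4 + 338/4.6
= 288 + 3.44 + 5.40 + 73.48
= 370.32 mOsm/kg ≈ 370.3 mOsm/kg
Osmolar gap = measured − calculated = 374 − 370.3 = 3.7 mOsm/kg

3.7 mOsm/kg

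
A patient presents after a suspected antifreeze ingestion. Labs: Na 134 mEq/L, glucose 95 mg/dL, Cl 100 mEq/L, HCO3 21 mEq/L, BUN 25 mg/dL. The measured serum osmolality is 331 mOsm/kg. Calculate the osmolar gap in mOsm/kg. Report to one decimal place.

Calculated osmolality = 2·Na + glucose/18 + BUN/2.8
= 2·134 + 95/18 + 25/2.8
= 268 + 5.28 + 8.93
= 282.21 mOsm/kg ≈ 282.2 mOsm/kg
Osmolar gap = measured − calculated = 331 − 282.2 = 48.8 mOsm/kg

48.8 mOsm/kg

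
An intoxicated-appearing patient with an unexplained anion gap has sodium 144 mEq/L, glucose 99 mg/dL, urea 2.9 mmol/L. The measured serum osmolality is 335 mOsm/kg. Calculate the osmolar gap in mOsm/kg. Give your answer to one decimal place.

Calculated osmolality = 2·Na + glucose/18 + urea
= 2·144 + 99/18 + 2.9
= 288 + 5.50 + 2.90
= 296.4 mOsm/kg ≈ 296.4 mOsm/kg
Osmolar gap = measured − calculated = 335 − 296.4 = 38.6 mOsm/kg

38.6 mOsm/kg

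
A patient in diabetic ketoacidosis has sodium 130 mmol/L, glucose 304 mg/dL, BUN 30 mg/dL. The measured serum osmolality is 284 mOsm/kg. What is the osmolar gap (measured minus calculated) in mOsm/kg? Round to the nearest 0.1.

-3.6 mOsm/kg

Calculated osmolality = 2·Na + glucose/18 + BUN/2.8
= 2·130 + 304/18 + 30/2.8
= 260 + 16.89 + 10.71
= 287.6 mOsm/kg ≈ 287.6 mOsm/kg
Osmolar gap = measured − calculated = 284 − 287.6 = -3.6 mOsm/kg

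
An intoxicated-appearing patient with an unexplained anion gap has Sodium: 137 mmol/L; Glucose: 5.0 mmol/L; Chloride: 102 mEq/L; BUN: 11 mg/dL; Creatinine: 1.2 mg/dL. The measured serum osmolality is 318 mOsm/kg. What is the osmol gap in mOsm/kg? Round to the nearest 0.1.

Calculated osmolality = 2·Na + glucose + BUN/2.8
= 2·137 + 5 + 11/2.8
= 274 + 5 + 3.93
= 282.93 mOsm/kg ≈ 282.9 mOsm/kg
Osmolar gap = measured − calculated = 318 − 282.9 = 35.1 mOsm/kg

35.1 mOsm/kg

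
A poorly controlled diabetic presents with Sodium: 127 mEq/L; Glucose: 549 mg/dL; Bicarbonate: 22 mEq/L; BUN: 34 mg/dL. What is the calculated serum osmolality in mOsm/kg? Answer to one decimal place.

296.6 mOsm/kg

Calculated osmolality = 2·Na + glucose/18 + BUN/2.8
= 2·127 + 549/18 + 34/2.8
= 254 + 30.50 + 12.14
= 296.64 mOsm/kg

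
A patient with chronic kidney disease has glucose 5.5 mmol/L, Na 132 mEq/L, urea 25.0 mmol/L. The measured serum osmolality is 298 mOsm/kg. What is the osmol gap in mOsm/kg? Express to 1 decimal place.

3.5 mOsm/kg

Calculated osmolality = 2·Na + glucose + urea
= 2·132 + 5.5 + 25
= 264 + 5.50 + 25
= 294.5 mOsm/kg ≈ 294.5 mOsm/kg
Osmolar gap = measured − calculated = 298 − 294.5 = 3.5 mOsm/kg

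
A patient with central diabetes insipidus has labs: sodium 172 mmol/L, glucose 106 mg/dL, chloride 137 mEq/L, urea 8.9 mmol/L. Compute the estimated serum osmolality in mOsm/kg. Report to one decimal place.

358.8 mOsm/kg

Calculated osmolality = 2·Na + glucose/18 + urea
= 2·172 + 106/18 + 8.9
= 344 + 5.89 + 8.90
= 358.79 mOsm/kg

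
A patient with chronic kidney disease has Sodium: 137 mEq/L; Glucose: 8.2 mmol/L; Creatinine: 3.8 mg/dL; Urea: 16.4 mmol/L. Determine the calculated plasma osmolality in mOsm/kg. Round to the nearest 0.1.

298.6 mOsm/kg

Calculated osmolality = 2·Na + glucose + urea
= 2·137 + 8.2 + 16.4
= 274 + 8.20 + 16.40
= 298.6 mOsm/kg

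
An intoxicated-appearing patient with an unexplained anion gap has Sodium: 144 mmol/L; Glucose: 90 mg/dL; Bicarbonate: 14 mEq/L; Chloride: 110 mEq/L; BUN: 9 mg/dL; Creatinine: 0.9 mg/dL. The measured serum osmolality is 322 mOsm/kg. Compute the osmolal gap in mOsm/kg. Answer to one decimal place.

Calculated osmolality = 2·Na + glucose/18 + BUN/2.8
= 2·144 + 90/18 + 9/2.8
= 288 + 5 + 3.21
= 296.21 mOsm/kg ≈ 296.2 mOsm/kg
Osmolar gap = measured − calculated = 322 − 296.2 = 25.8 mOsm/kg

25.8 mOsm/kg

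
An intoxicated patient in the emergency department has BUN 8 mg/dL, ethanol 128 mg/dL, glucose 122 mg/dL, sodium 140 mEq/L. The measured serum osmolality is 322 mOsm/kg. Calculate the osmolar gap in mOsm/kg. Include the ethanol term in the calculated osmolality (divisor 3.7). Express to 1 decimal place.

Calculated osmolality = 2·Na + glucose/18 + BUN/2.8 + ethanol/3.7
= 2·140 + 122/18 + 8/2.8 + 128/3.7
= 280 + 6.78 + 2.86 + 34.59
= 324.23 mOsm/kg ≈ 324.2 mOsm/kg
Osmolar gap = measured − calculated = 322 − 324.2 = -2.2 mOsm/kg

-2.2 mOsm/kg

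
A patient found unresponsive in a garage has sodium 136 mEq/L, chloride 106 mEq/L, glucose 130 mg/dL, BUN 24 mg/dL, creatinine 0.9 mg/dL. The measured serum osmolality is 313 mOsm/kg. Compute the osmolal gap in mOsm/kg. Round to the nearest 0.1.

25.2 mOsm/kg

Calculated osmolality = 2·Na + glucose/18 + BUN/2.8
= 2·136 + 130/18 + 24/2.8
= 272 + 7.22 + 8.57
= 287.79 mOsm/kg ≈ 287.8 mOsm/kg
Osmolar gap = measured − calculated = 313 − 287.8 = 25.2 mOsm/kg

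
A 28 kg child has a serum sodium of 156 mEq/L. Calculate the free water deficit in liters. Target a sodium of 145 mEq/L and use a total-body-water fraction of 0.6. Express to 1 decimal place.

TBW = 0.6 · 28 = 16.8 L
Free water deficit = TBW · (Na/145 − 1)
= 16.8 · (156/145 − 1)
= 16.8 · 0.0759
= 1.28 L

1.3 L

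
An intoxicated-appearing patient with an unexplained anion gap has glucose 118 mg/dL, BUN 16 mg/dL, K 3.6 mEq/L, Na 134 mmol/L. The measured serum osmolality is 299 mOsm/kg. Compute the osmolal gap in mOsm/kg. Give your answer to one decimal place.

Calculated osmolality = 2·Na + glucose/18 + BUN/2.8
= 2·134 + 118/18 + 16/2.8
= 268 + 6.56 + 5.71
= 280.27 mOsm/kg ≈ 280.3 mOsm/kg
Osmolar gap = measured − calculated = 299 − 280.3 = 18.7 mOsm/kg

18.7 mOsm/kg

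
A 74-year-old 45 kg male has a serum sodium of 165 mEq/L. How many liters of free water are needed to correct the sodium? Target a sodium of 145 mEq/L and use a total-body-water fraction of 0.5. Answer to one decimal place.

TBW = 0.5 · 45 = 22.5 L
Free water deficit = TBW · (Na/145 − 1)
= 22.5 · (165/145 − 1)
= 22.5 · 0.1379
= 3.1 L

3.1 L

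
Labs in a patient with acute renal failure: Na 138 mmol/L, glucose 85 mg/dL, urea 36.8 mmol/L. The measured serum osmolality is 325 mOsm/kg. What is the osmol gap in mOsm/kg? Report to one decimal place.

7.5 mOsm/kg

Calculated osmolality = 2·Na + glucose/18 + urea
= 2·138 + 85/18 + 36.8
= 276 + 4.72 + 36.80
= 317.52 mOsm/kg ≈ 317.5 mOsm/kg
Osmolar gap = measured − calculated = 325 − 317.5 = 7.5 mOsm/kg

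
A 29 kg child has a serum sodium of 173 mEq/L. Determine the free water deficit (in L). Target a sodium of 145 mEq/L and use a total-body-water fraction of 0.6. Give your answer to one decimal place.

3.4 L

TBW = 0.6 · 29 = 17.4 L
Free water deficit = TBW · (Na/145 − 1)
= 17.4 · (173/145 − 1)
= 17.4 · 0.1931
= 3.36 L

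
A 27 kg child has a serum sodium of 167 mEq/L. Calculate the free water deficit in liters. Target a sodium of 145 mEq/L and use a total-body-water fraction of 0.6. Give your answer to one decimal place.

TBW = 0.6 · 27 = 16.2 L
Free water deficit = TBW · (Na/145 − 1)
= 16.2 · (167/145 − 1)
= 16.2 · 0.1517
= 2.46 L

2.5 L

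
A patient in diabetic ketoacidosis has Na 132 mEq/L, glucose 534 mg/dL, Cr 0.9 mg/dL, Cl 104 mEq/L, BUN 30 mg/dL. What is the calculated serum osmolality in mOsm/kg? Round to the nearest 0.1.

304.4 mOsm/kg

Calculated osmolality = 2·Na + glucose/18 + BUN/2.8
= 2·132 + 534/18 + 30/2.8
= 264 + 29.67 + 10.71
= 304.38 mOsm/kg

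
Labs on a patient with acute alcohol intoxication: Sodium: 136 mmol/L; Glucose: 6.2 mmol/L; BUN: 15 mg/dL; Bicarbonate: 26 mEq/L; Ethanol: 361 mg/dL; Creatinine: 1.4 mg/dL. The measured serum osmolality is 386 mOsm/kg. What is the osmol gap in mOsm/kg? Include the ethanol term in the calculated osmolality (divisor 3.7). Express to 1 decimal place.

4.9 mOsm/kg

Calculated osmolality = 2·Na + glucose + BUN/2.8 + ethanol/3.7
= 2·136 + 6.2 + 15/2.8 + 361/3.7
= 272 + 6.20 + 5.36 + 97.57
= 381.13 mOsm/kg ≈ 381.1 mOsm/kg
Osmolar gap = measured − calculated = 386 − 381.1 = 4.9 mOsm/kg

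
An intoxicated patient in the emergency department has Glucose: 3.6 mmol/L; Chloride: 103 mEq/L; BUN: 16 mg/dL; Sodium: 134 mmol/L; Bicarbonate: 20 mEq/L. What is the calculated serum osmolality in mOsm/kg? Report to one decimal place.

277.3 mOsm/kg

Calculated osmolality = 2·Na + glucose + BUN/2.8
= 2·134 + 3.6 + 16/2.8
= 268 + 3.60 + 5.71
= 277.31 mOsm/kg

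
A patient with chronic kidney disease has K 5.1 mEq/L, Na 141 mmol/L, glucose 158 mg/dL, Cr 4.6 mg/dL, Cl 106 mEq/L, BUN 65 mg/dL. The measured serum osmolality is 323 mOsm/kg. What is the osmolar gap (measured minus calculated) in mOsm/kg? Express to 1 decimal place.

9.0 mOsm/kg

Calculated osmolality = 2·Na + glucose/18 + BUN/2.8
= 2·141 + 158/18 + 65/2.8
= 282 + 8.78 + 23.21
= 313.99 mOsm/kg ≈ 314.0 mOsm/kg
Osmolar gap = measured − calculated = 323 − 314.0 = 9.0 mOsm/kg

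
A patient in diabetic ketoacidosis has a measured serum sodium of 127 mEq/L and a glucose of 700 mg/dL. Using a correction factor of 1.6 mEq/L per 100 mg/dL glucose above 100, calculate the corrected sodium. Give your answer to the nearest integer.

137 mEq/L

Corrected Na = measured Na + 1.6 · (glucose − 100)/100
= 127 + 1.6 · (700 − 100)/100
= 127 + 9.6
= 136.6 mEq/L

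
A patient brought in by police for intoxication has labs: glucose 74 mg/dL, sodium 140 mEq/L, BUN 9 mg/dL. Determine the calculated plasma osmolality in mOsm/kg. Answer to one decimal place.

287.3 mOsm/kg

Calculated osmolality = 2·Na + glucose/18 + BUN/2.8
= 2·140 + 74/18 + 9/2.8
= 280 + 4.11 + 3.21
= 287.32 mOsm/kg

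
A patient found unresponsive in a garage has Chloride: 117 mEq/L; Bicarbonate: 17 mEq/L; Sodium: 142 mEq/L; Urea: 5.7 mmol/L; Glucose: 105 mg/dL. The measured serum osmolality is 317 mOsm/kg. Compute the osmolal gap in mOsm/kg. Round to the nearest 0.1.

Calculated osmolality = 2·Na + glucose/18 + urea
= 2·142 + 105/18 + 5.7
= 284 + 5.83 + 5.70
= 295.53 mOsm/kg ≈ 295.5 mOsm/kg
Osmolar gap = measured − calculated = 317 − 295.5 = 21.5 mOsm/kg

21.5 mOsm/kg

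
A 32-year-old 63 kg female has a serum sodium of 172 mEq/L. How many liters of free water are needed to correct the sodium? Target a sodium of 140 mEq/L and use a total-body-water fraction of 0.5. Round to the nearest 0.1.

7.2 L

TBW = 0.5 · 63 = 31.5 L
Free water deficit = TBW · (Na/140 − 1)
= 31.5 · (172/140 − 1)
= 31.5 · 0.2286
= 7.2 L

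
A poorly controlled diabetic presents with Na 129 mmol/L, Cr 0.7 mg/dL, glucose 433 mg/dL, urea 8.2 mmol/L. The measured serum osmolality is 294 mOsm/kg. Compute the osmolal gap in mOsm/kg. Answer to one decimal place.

Calculated osmolality = 2·Na + glucose/18 + urea
= 2·129 + 433/18 + 8.2
= 258 + 24.06 + 8.20
= 290.26 mOsm/kg ≈ 290.3 mOsm/kg
Osmolar gap = measured − calculated = 294 − 290.3 = 3.7 mOsm/kg

3.7 mOsm/kg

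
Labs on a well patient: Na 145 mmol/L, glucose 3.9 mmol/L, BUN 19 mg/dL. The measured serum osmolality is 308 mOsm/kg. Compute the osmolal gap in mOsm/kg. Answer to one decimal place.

7.3 mOsm/kg

Calculated osmolality = 2·Na + glucose + BUN/2.8
= 2·145 + 3.9 + 19/2.8
= 290 + 3.90 + 6.79
= 300.69 mOsm/kg ≈ 300.7 mOsm/kg
Osmolar gap = measured − calculated = 308 − 300.7 = 7.3 mOsm/kg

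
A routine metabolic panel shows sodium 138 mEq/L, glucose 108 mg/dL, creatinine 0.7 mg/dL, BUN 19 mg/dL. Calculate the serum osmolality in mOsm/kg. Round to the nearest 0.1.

288.8 mOsm/kg

Calculated osmolality = 2·Na + glucose/18 + BUN/2.8
= 2·138 + 108/18 + 19/2.8
= 276 + 6 + 6.79
= 288.79 mOsm/kg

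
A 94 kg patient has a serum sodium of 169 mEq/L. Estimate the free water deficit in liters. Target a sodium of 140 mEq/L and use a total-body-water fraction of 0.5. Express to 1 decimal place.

9.7 L

TBW = 0.5 · 94 = 47 L
Free water deficit = TBW · (Na/140 − 1)
= 47 · (169/140 − 1)
= 47 · 0.2071
= 9.73 L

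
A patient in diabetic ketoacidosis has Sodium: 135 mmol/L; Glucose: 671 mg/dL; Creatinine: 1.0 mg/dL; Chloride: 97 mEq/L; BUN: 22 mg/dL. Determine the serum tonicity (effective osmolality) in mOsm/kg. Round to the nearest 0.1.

307.3 mOsm/kg

Effective osmolality excludes urea (freely permeant across cell membranes):
2·Na + glucose/18
= 2·135 + 671/18
= 270 + 37.28
= 307.28 mOsm/kg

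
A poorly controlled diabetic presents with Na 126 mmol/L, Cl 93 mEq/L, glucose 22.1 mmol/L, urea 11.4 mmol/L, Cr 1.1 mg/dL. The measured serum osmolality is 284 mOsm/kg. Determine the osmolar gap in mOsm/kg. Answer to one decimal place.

Calculated osmolality = 2·Na + glucose + urea
= 2·126 + 22.1 + 11.4
= 252 + 22.10 + 11.40
= 285.5 mOsm/kg ≈ 285.5 mOsm/kg
Osmolar gap = measured − calculated = 284 − 285.5 = -1.5 mOsm/kg

-1.5 mOsm/kg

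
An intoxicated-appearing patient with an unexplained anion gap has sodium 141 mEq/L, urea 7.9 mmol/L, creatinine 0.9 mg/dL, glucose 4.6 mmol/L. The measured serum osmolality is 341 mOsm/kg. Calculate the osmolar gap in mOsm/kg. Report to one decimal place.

46.5 mOsm/kg

Calculated osmolality = 2·Na + glucose + urea
= 2·141 + 4.6 + 7.9
= 282 + 4.60 + 7.90
= 294.5 mOsm/kg ≈ 294.5 mOsm/kg
Osmolar gap = measured − calculated = 341 − 294.5 = 46.5 mOsm/kg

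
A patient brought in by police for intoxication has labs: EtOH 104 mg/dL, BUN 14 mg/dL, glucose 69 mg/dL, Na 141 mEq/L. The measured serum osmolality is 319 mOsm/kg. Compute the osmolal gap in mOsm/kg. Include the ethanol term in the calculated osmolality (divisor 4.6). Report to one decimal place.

Calculated osmolality = 2·Na + glucose/18 + BUN/2.8 + ethanol/4.6
= 2·141 + 69/18 + 14/2.8 + 104/4.6
= 282 + 3.83 + 5 + 22.61
= 313.44 mOsm/kg ≈ 313.4 mOsm/kg
Osmolar gap = measured − calculated = 319 − 313.4 = 5.6 mOsm/kg

5.6 mOsm/kg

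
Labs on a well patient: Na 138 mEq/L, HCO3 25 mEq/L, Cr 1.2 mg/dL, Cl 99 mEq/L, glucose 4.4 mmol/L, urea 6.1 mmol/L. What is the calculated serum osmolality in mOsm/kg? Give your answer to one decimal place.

Calculated osmolality = 2·Na + glucose + urea
= 2·138 + 4.4 + 6.1
= 276 + 4.40 + 6.10
= 286.5 mOsm/kg

286.5 mOsm/kg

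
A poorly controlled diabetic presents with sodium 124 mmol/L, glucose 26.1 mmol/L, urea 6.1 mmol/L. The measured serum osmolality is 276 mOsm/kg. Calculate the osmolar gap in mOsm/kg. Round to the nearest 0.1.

-4.2 mOsm/kg

Calculated osmolality = 2·Na + glucose + urea
= 2·124 + 26.1 + 6.1
= 248 + 26.10 + 6.10
= 280.2 mOsm/kg ≈ 280.2 mOsm/kg
Osmolar gap = measured − calculated = 276 − 280.2 = -4.2 mOsm/kg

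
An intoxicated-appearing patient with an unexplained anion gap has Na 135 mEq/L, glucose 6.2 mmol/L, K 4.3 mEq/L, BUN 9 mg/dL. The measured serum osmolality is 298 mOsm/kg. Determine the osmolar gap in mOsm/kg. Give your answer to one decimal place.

Calculated osmolality = 2·Na + glucose + BUN/2.8
= 2·135 + 6.2 + 9/2.8
= 270 + 6.20 + 3.21
= 279.41 mOsm/kg ≈ 279.4 mOsm/kg
Osmolar gap = measured − calculated = 298 − 279.4 = 18.6 mOsm/kg

18.6 mOsm/kg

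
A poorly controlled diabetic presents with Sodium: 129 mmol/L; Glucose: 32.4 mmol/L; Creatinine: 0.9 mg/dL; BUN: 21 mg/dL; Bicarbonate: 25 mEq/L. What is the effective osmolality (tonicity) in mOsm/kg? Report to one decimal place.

290.4 mOsm/kg

Effective osmolality excludes urea (freely permeant across cell membranes):
2·Na + glucose
= 2·129 + 32.4
= 258 + 32.4
= 290.4 mOsm/kg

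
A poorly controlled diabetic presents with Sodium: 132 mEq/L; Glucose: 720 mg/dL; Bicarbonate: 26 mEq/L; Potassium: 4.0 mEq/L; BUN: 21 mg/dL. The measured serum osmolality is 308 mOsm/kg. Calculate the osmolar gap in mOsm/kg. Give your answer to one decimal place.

Calculated osmolality = 2·Na + glucose/18 + BUN/2.8
= 2·132 + 720/18 + 21/2.8
= 264 + 40 + 7.50
= 311.5 mOsm/kg ≈ 311.5 mOsm/kg
Osmolar gap = measured − calculated = 308 − 311.5 = -3.5 mOsm/kg

-3.5 mOsm/kg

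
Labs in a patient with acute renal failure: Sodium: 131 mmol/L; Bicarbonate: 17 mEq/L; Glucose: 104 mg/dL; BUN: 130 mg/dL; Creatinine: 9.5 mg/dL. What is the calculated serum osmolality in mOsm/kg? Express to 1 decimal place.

Calculated osmolality = 2·Na + glucose/18 + BUN/2.8
= 2·131 + 104/18 + 130/2.8
= 262 + 5.78 + 46.43
= 314.21 mOsm/kg

314.2 mOsm/kg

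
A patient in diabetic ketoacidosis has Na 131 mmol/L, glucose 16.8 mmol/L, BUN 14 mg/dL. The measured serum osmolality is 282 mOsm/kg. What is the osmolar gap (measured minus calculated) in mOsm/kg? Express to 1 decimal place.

-1.8 mOsm/kg

Calculated osmolality = 2·Na + glucose + BUN/2.8
= 2·131 + 16.8 + 14/2.8
= 262 + 16.80 + 5
= 283.8 mOsm/kg ≈ 283.8 mOsm/kg
Osmolar gap = measured − calculated = 282 − 283.8 = -1.8 mOsm/kg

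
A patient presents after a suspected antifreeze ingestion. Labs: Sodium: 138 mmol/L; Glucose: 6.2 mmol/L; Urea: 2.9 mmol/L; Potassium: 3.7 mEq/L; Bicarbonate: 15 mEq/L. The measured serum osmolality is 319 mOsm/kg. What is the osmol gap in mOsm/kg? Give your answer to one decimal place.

33.9 mOsm/kg

Calculated osmolality = 2·Na + glucose + urea
= 2·138 + 6.2 + 2.9
= 276 + 6.20 + 2.90
= 285.1 mOsm/kg ≈ 285.1 mOsm/kg
Osmolar gap = measured − calculated = 319 − 285.1 = 33.9 mOsm/kg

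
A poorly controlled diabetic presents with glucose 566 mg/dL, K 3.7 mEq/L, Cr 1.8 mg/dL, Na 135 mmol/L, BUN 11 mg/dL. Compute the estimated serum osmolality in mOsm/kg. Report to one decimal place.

305.4 mOsm/kg

Calculated osmolality = 2·Na + glucose/18 + BUN/2.8
= 2·135 + 566/18 + 11/2.8
= 270 + 31.44 + 3.93
= 305.37 mOsm/kg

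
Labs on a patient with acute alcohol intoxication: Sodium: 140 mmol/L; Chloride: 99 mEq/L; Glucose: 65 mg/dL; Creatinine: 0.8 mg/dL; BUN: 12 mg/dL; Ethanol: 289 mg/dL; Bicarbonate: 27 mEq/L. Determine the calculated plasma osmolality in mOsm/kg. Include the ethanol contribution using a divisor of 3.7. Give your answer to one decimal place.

Calculated osmolality = 2·Na + glucose/18 + BUN/2.8 + ethanol/3.7
= 2·140 + 65/18 + 12/2.8 + 289/3.7
= 280 + 3.61 + 4.29 + 78.11
= 366.01 mOsm/kg

366.0 mOsm/kg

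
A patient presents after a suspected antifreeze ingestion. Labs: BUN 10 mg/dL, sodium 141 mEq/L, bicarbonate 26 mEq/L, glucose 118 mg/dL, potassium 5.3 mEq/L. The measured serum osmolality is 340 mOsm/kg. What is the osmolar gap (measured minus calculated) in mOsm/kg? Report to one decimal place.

Calculated osmolality = 2·Na + glucose/18 + BUN/2.8
= 2·141 + 118/18 + 10/2.8
= 282 + 6.56 + 3.57
= 292.13 mOsm/kg ≈ 292.1 mOsm/kg
Osmolar gap = measured − calculated = 340 − 292.1 = 47.9 mOsm/kg

47.9 mOsm/kg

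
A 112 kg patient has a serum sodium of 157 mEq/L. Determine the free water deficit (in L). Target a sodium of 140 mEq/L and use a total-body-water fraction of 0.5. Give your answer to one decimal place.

6.8 L

TBW = 0.5 · 112 = 56 L
Free water deficit = TBW · (Na/140 − 1)
= 56 · (157/140 − 1)
= 56 · 0.1214
= 6.8 L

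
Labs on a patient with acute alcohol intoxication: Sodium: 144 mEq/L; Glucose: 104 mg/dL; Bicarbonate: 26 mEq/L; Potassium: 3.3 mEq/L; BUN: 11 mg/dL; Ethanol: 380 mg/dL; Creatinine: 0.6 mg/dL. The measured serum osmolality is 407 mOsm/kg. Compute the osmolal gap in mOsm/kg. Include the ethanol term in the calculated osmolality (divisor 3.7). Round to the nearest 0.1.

6.6 mOsm/kg

Calculated osmolality = 2·Na + glucose/18 + BUN/2.8 + ethanol/3.7
= 2·144 + 104/18 + 11/2.8 + 380/3.7
= 288 + 5.78 + 3.93 + 102.70
= 400.41 mOsm/kg ≈ 400.4 mOsm/kg
Osmolar gap = measured − calculated = 407 − 400.4 = 6.6 mOsm/kg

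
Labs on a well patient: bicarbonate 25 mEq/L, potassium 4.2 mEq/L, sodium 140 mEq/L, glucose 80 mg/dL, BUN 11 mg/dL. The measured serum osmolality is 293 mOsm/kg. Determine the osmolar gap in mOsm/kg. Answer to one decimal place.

4.6 mOsm/kg

Calculated osmolality = 2·Na + glucose/18 + BUN/2.8
= 2·140 + 80/18 + 11/2.8
= 280 + 4.44 + 3.93
= 288.37 mOsm/kg ≈ 288.4 mOsm/kg
Osmolar gap = measured − calculated = 293 − 288.4 = 4.6 mOsm/kg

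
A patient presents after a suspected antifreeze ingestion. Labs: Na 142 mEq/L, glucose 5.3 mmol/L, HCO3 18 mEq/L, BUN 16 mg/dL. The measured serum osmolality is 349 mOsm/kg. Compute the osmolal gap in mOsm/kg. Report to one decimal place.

Calculated osmolality = 2·Na + glucose + BUN/2.8
= 2·142 + 5.3 + 16/2.8
= 284 + 5.30 + 5.71
= 295.01 mOsm/kg ≈ 295.0 mOsm/kg
Osmolar gap = measured − calculated = 349 − 295.0 = 54.0 mOsm/kg

54.0 mOsm/kg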